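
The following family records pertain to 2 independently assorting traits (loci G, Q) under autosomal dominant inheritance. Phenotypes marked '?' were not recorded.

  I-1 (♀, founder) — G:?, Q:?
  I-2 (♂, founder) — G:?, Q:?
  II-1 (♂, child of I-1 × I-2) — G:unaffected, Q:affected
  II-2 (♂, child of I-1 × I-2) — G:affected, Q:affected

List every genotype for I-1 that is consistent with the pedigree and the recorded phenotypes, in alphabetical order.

G/I-1 ? ·: gg|Gg
G/I-2 ? ·: gg|Gg
G/II-1 un I-1×I-2: gg
G/II-2 aff I-1×I-2: Gg|GG
⇒ G over [I-1,I-2,II-1,II-2]: 4 consistent
Q/I-1 ? ·: qq|Qq|QQ
Q/I-2 ? ·: qq|Qq|QQ
Q/II-1 aff I-1×I-2: Qq|QQ
Q/II-2 aff I-1×I-2: Qq|QQ
⇒ Q over [I-1,I-2,II-1,II-2]: 17 consistent

I-1 ∈ {Gg QQ, Gg Qq, Gg qq, gg QQ, gg Qq, gg qq}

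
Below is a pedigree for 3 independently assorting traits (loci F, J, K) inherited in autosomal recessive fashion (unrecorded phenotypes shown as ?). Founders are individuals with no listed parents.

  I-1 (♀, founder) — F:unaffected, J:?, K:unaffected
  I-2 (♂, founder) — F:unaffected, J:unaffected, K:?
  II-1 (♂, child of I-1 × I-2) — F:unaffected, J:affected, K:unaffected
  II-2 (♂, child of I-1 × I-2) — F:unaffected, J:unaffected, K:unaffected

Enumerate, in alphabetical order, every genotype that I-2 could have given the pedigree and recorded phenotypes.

F/I-1 un ·: FF|Ff
F/I-2 un ·: FF|Ff
F/II-1 un I-1×I-2: FF|Ff
F/II-2 un I-1×I-2: FF|Ff
⇒ F over [I-1,I-2,II-1,II-2]: 13 consistent
J/I-1 ? ·: Jj|jj
J/I-2 un ·: Jj
J/II-1 aff I-1×I-2: jj
J/II-2 un I-1×I-2: JJ|Jj
⇒ J over [I-1,I-2,II-1,II-2]: 3 consistent
K/I-1 un ·: KK|Kk
K/I-2 ? ·: KK|Kk|kk
K/II-1 un I-1×I-2: KK|Kk
K/II-2 un I-1×I-2: KK|Kk
⇒ K over [I-1,I-2,II-1,II-2]: 15 consistent

I-2 ∈ {FF Jj KK, FF Jj Kk, FF Jj kk, Ff Jj KK, Ff Jj Kk, Ff Jj kk}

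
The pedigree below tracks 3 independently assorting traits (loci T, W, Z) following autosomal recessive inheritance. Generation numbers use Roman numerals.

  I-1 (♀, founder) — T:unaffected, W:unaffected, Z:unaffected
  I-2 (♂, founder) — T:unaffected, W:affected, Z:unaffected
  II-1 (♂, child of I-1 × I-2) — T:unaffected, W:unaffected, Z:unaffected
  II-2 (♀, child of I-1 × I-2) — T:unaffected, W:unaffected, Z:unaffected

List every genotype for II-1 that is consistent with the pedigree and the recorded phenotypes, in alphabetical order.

T/I-1 un ·: TT|Tt
T/I-2 un ·: TT|Tt
T/II-1 un I-1×I-2: TT|Tt
T/II-2 un I-1×I-2: TT|Tt
⇒ T over [I-1,I-2,II-1,II-2]: 13 consistent
W/I-1 un ·: WW|Ww
W/I-2 aff ·: ww
W/II-1 un I-1×I-2: Ww
W/II-2 un I-1×I-2: Ww
⇒ W over [I-1,I-2,II-1,II-2]: 2 consistent
Z/I-1 un ·: ZZ|Zz
Z/I-2 un ·: ZZ|Zz
Z/II-1 un I-1×I-2: ZZ|Zz
Z/II-2 un I-1×I-2: ZZ|Zz
⇒ Z over [I-1,I-2,II-1,II-2]: 13 consistent

II-1 ∈ {TT Ww ZZ, TT Ww Zz, Tt Ww ZZ, Tt Ww Zz}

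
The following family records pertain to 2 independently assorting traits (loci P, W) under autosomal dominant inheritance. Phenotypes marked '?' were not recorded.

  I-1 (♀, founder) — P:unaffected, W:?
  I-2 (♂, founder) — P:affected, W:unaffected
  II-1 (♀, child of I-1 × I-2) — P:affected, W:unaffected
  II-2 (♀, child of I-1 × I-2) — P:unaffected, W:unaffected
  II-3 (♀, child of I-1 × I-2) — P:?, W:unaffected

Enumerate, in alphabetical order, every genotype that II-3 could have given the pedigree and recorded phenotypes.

P/I-1 un ·: pp
P/I-2 aff ·: Pp
P/II-1 aff I-1×I-2: Pp
P/II-2 un I-1×I-2: pp
P/II-3 ? I-1×I-2: pp|Pp
⇒ P over [I-1,I-2,II-1,II-2,II-3]: 2 consistent
W/I-1 ? ·: ww|Ww
W/I-2 un ·: ww
W/II-1 un I-1×I-2: ww
W/II-2 un I-1×I-2: ww
W/II-3 un I-1×I-2: ww
⇒ W over [I-1,I-2,II-1,II-2,II-3]: 2 consistent

II-3 ∈ {Pp ww, pp ww}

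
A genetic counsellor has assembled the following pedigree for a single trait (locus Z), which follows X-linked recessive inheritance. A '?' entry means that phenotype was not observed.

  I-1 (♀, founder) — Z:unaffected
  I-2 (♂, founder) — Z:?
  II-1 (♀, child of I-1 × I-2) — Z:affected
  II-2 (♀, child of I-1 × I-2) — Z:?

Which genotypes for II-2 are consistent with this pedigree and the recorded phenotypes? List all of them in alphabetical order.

Z/I-1 un ·: X^ZX^z
Z/I-2 ? ·: X^zY
Z/II-1 aff I-1×I-2: X^zX^z
Z/II-2 ? I-1×I-2: X^ZX^z|X^zX^z
⇒ Z over [I-1,I-2,II-1,II-2]: 2 consistent

II-2 ∈ {X^ZX^z, X^zX^z}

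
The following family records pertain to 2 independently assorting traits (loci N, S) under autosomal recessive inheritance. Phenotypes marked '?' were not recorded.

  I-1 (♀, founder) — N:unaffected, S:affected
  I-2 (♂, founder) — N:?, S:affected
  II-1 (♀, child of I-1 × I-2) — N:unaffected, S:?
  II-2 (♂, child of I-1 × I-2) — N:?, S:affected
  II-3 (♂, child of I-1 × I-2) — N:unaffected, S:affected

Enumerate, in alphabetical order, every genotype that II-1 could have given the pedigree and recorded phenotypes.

N/I-1 un ·: NN|Nn
N/I-2 ? ·: NN|Nn|nn
N/II-1 un I-1×I-2: NN|Nn
N/II-2 ? I-1×I-2: NN|Nn|nn
N/II-3 un I-1×I-2: NN|Nn
⇒ N over [I-1,I-2,II-1,II-2,II-3]: 32 consistent
S/I-1 aff ·: ss
S/I-2 aff ·: ss
S/II-1 ? I-1×I-2: ss
S/II-2 aff I-1×I-2: ss
S/II-3 aff I-1×I-2: ss
⇒ S over [I-1,I-2,II-1,II-2,II-3]: 1 consistent

II-1 ∈ {NN ss, Nn ss}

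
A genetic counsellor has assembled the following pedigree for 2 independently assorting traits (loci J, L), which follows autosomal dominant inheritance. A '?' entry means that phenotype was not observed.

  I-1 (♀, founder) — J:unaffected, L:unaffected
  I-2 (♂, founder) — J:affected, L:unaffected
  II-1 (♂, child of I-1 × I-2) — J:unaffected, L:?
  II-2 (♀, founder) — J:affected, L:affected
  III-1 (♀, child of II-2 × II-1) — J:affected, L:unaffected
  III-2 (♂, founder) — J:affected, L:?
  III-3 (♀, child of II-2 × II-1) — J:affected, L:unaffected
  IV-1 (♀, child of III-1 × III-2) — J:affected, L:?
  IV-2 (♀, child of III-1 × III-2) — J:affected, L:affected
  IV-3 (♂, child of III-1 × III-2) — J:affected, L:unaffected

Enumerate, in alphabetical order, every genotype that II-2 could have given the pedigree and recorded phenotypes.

J/I-1 un ·: jj
J/I-2 aff ·: Jj
J/II-1 un I-1×I-2: jj
J/II-2 aff ·: Jj|JJ
J/III-1 aff II-2×II-1: Jj
J/III-2 aff ·: Jj|JJ
J/III-3 aff II-2×II-1: Jj
J/IV-1 aff III-1×III-2: Jj|JJ
J/IV-2 aff III-1×III-2: Jj|JJ
J/IV-3 aff III-1×III-2: Jj|JJ
⇒ J over [I-1,I-2,II-1,II-2,III-1,III-2,III-3,IV-1,IV-2,IV-3]: 32 consistent
L/I-1 un ·: ll
L/I-2 un ·: ll
L/II-1 ? I-1×I-2: ll
L/II-2 aff ·: Ll
L/III-1 un II-2×II-1: ll
L/III-2 ? ·: Ll
L/III-3 un II-2×II-1: ll
L/IV-1 ? III-1×III-2: ll|Ll
L/IV-2 aff III-1×III-2: Ll
L/IV-3 un III-1×III-2: ll
⇒ L over [I-1,I-2,II-1,II-2,III-1,III-2,III-3,IV-1,IV-2,IV-3]: 2 consistent

II-2 ∈ {JJ Ll, Jj Ll}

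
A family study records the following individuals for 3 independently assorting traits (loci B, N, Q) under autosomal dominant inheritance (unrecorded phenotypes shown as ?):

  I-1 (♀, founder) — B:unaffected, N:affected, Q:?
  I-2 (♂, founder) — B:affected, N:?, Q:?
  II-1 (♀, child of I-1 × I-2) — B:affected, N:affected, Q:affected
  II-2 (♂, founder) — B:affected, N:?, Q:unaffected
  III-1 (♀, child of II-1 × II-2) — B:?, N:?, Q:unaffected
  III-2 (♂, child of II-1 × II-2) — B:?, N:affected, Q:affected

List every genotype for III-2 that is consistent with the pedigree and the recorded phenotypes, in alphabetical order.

B/I-1 un ·: bb
B/I-2 aff ·: Bb|BB
B/II-1 aff I-1×I-2: Bb
B/II-2 aff ·: Bb|BB
B/III-1 ? II-1×II-2: bb|Bb|BB
B/III-2 ? II-1×II-2: bb|Bb|BB
⇒ B over [I-1,I-2,II-1,II-2,III-1,III-2]: 26 consistent
N/I-1 aff ·: Nn|NN
N/I-2 ? ·: nn|Nn|NN
N/II-1 aff I-1×I-2: Nn|NN
N/II-2 ? ·: nn|Nn|NN
N/III-1 ? II-1×II-2: nn|Nn|NN
N/III-2 aff II-1×II-2: Nn|NN
⇒ N over [I-1,I-2,II-1,II-2,III-1,III-2]: 84 consistent
Q/I-1 ? ·: qq|Qq|QQ
Q/I-2 ? ·: qq|Qq|QQ
Q/II-1 aff I-1×I-2: Qq
Q/II-2 un ·: qq
Q/III-1 un II-1×II-2: qq
Q/III-2 aff II-1×II-2: Qq
⇒ Q over [I-1,I-2,II-1,II-2,III-1,III-2]: 7 consistent

III-2 ∈ {BB NN Qq, BB Nn Qq, Bb NN Qq, Bb Nn Qq, bb NN Qq, bb Nn Qq}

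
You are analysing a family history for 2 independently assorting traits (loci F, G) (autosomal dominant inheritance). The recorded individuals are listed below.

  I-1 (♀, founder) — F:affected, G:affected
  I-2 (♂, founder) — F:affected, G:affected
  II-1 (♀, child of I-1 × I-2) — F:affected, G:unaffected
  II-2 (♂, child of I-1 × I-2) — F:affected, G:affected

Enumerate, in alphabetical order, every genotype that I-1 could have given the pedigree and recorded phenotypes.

F/I-1 aff ·: Ff|FF
F/I-2 aff ·: Ff|FF
F/II-1 aff I-1×I-2: Ff|FF
F/II-2 aff I-1×I-2: Ff|FF
⇒ F over [I-1,I-2,II-1,II-2]: 13 consistent
G/I-1 aff ·: Gg
G/I-2 aff ·: Gg
G/II-1 un I-1×I-2: gg
G/II-2 aff I-1×I-2: Gg|GG
⇒ G over [I-1,I-2,II-1,II-2]: 2 consistent

I-1 ∈ {FF Gg, Ff Gg}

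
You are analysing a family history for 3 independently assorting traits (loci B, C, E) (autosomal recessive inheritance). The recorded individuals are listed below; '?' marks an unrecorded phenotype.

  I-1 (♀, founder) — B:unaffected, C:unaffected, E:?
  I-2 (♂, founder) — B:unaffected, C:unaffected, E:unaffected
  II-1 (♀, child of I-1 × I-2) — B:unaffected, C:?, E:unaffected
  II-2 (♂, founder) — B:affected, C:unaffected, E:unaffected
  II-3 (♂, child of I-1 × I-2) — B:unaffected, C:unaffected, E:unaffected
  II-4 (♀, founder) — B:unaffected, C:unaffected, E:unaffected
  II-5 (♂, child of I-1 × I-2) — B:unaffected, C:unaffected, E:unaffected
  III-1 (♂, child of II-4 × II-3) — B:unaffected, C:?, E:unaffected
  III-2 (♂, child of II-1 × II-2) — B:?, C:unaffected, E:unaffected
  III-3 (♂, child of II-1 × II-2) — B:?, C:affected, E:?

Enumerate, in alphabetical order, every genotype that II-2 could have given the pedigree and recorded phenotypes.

B/I-1 un ·: BB|Bb
B/I-2 un ·: BB|Bb
B/II-1 un I-1×I-2: BB|Bb
B/II-2 aff ·: bb
B/II-3 un I-1×I-2: BB|Bb
B/II-4 un ·: BB|Bb
B/II-5 un I-1×I-2: BB|Bb
B/III-1 un II-4×II-3: BB|Bb
B/III-2 ? II-1×II-2: Bb|bb
B/III-3 ? II-1×II-2: Bb|bb
⇒ B over [I-1,I-2,II-1,II-2,II-3,II-4,II-5,III-1,III-2,III-3]: 213 consistent
C/I-1 un ·: CC|Cc
C/I-2 un ·: CC|Cc
C/II-1 ? I-1×I-2: Cc|cc
C/II-2 un ·: Cc
C/II-3 un I-1×I-2: CC|Cc
C/II-4 un ·: CC|Cc
C/II-5 un I-1×I-2: CC|Cc
C/III-1 ? II-4×II-3: CC|Cc|cc
C/III-2 un II-1×II-2: CC|Cc
C/III-3 aff II-1×II-2: cc
⇒ C over [I-1,I-2,II-1,II-2,II-3,II-4,II-5,III-1,III-2,III-3]: 112 consistent
E/I-1 ? ·: EE|Ee|ee
E/I-2 un ·: EE|Ee
E/II-1 un I-1×I-2: EE|Ee
E/II-2 un ·: EE|Ee
E/II-3 un I-1×I-2: EE|Ee
E/II-4 un ·: EE|Ee
E/II-5 un I-1×I-2: EE|Ee
E/III-1 un II-4×II-3: EE|Ee
E/III-2 un II-1×II-2: EE|Ee
E/III-3 ? II-1×II-2: EE|Ee|ee
⇒ E over [I-1,I-2,II-1,II-2,II-3,II-4,II-5,III-1,III-2,III-3]: 725 consistent

II-2 ∈ {bb Cc EE, bb Cc Ee}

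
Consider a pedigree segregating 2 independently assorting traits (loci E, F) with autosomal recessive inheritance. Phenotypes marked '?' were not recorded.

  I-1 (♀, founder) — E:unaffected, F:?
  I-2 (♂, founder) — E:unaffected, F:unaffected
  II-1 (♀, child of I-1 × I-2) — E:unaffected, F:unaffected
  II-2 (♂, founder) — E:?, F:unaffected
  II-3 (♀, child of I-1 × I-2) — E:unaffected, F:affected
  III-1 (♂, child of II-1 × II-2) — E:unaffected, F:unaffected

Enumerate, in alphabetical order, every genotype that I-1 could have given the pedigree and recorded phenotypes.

I-1 ∈ {EE Ff, EE ff, Ee Ff, Ee ff}

E/I-1 un ·: EE|Ee
E/I-2 un ·: EE|Ee
E/II-1 un I-1×I-2: EE|Ee
E/II-2 ? ·: EE|Ee|ee
E/II-3 un I-1×I-2: EE|Ee
E/III-1 un II-1×II-2: EE|Ee
⇒ E over [I-1,I-2,II-1,II-2,II-3,III-1]: 58 consistent
F/I-1 ? ·: Ff|ff
F/I-2 un ·: Ff
F/II-1 un I-1×I-2: FF|Ff
F/II-2 un ·: FF|Ff
F/II-3 aff I-1×I-2: ff
F/III-1 un II-1×II-2: FF|Ff
⇒ F over [I-1,I-2,II-1,II-2,II-3,III-1]: 11 consistent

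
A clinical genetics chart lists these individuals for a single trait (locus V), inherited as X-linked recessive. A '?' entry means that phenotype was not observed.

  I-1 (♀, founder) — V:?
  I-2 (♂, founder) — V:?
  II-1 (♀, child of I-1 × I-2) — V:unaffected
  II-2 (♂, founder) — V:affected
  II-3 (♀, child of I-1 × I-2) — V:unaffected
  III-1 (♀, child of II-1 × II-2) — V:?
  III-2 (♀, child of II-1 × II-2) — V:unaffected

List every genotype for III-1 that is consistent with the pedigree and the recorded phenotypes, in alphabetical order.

III-1 ∈ {X^VX^v, X^vX^v}

V/I-1 ? ·: X^VX^V|X^VX^v|X^vX^v
V/I-2 ? ·: X^VY|X^vY
V/II-1 un I-1×I-2: X^VX^V|X^VX^v
V/II-2 aff ·: X^vY
V/II-3 un I-1×I-2: X^VX^V|X^VX^v
V/III-1 ? II-1×II-2: X^VX^v|X^vX^v
V/III-2 un II-1×II-2: X^VX^v
⇒ V over [I-1,I-2,II-1,II-2,II-3,III-1,III-2]: 13 consistent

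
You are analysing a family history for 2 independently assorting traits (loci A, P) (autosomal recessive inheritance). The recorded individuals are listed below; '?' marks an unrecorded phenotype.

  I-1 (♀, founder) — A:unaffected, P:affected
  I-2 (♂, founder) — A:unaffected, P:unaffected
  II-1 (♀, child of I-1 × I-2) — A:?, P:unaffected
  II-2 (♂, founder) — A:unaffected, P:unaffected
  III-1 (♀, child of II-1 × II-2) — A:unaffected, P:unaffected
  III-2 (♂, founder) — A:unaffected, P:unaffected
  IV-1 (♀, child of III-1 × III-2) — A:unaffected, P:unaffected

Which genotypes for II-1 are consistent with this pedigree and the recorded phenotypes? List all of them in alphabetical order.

II-1 ∈ {AA Pp, Aa Pp, aa Pp}

A/I-1 un ·: AA|Aa
A/I-2 un ·: AA|Aa
A/II-1 ? I-1×I-2: AA|Aa|aa
A/II-2 un ·: AA|Aa
A/III-1 un II-1×II-2: AA|Aa
A/III-2 un ·: AA|Aa
A/IV-1 un III-1×III-2: AA|Aa
⇒ A over [I-1,I-2,II-1,II-2,III-1,III-2,IV-1]: 90 consistent
P/I-1 aff ·: pp
P/I-2 un ·: PP|Pp
P/II-1 un I-1×I-2: Pp
P/II-2 un ·: PP|Pp
P/III-1 un II-1×II-2: PP|Pp
P/III-2 un ·: PP|Pp
P/IV-1 un III-1×III-2: PP|Pp
⇒ P over [I-1,I-2,II-1,II-2,III-1,III-2,IV-1]: 28 consistent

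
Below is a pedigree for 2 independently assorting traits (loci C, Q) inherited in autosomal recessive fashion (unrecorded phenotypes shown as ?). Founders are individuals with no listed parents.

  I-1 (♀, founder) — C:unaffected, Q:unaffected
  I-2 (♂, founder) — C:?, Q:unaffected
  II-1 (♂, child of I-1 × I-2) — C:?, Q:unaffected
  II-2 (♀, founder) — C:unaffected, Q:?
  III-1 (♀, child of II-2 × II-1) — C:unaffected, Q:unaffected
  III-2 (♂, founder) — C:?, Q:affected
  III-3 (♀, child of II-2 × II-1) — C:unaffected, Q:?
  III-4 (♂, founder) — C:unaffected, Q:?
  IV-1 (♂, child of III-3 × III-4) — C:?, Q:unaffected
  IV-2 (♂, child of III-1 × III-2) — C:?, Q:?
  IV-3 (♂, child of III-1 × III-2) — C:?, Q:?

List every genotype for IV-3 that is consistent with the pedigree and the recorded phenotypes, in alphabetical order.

C/I-1 un ·: CC|Cc
C/I-2 ? ·: CC|Cc|cc
C/II-1 ? I-1×I-2: CC|Cc|cc
C/II-2 un ·: CC|Cc
C/III-1 un II-2×II-1: CC|Cc
C/III-2 ? ·: CC|Cc|cc
C/III-3 un II-2×II-1: CC|Cc
C/III-4 un ·: CC|Cc
C/IV-1 ? III-3×III-4: CC|Cc|cc
C/IV-2 ? III-1×III-2: CC|Cc|cc
C/IV-3 ? III-1×III-2: CC|Cc|cc
⇒ C over [I-1,I-2,II-1,II-2,III-1,III-2,III-3,III-4,IV-1,IV-2,IV-3]: 2988 consistent
Q/I-1 un ·: QQ|Qq
Q/I-2 un ·: QQ|Qq
Q/II-1 un I-1×I-2: QQ|Qq
Q/II-2 ? ·: QQ|Qq|qq
Q/III-1 un II-2×II-1: QQ|Qq
Q/III-2 aff ·: qq
Q/III-3 ? II-2×II-1: QQ|Qq|qq
Q/III-4 ? ·: QQ|Qq|qq
Q/IV-1 un III-3×III-4: QQ|Qq
Q/IV-2 ? III-1×III-2: Qq|qq
Q/IV-3 ? III-1×III-2: Qq|qq
⇒ Q over [I-1,I-2,II-1,II-2,III-1,III-2,III-3,III-4,IV-1,IV-2,IV-3]: 660 consistent

IV-3 ∈ {CC Qq, CC qq, Cc Qq, Cc qq, cc Qq, cc qq}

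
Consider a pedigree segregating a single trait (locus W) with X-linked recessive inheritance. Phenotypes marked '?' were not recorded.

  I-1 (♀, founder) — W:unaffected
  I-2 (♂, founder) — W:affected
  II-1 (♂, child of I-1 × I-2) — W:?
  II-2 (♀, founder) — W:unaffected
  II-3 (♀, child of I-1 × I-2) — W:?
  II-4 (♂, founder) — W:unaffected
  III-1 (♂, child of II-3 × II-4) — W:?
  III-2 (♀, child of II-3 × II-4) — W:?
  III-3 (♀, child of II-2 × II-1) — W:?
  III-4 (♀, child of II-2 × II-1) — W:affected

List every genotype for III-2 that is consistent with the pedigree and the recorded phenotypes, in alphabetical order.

III-2 ∈ {X^WX^W, X^WX^w}

W/I-1 un ·: X^WX^w
W/I-2 aff ·: X^wY
W/II-1 ? I-1×I-2: X^wY
W/II-2 un ·: X^WX^w
W/II-3 ? I-1×I-2: X^WX^w|X^wX^w
W/II-4 un ·: X^WY
W/III-1 ? II-3×II-4: X^WY|X^wY
W/III-2 ? II-3×II-4: X^WX^W|X^WX^w
W/III-3 ? II-2×II-1: X^WX^w|X^wX^w
W/III-4 aff II-2×II-1: X^wX^w
⇒ W over [I-1,I-2,II-1,II-2,II-3,II-4,III-1,III-2,III-3,III-4]: 10 consistent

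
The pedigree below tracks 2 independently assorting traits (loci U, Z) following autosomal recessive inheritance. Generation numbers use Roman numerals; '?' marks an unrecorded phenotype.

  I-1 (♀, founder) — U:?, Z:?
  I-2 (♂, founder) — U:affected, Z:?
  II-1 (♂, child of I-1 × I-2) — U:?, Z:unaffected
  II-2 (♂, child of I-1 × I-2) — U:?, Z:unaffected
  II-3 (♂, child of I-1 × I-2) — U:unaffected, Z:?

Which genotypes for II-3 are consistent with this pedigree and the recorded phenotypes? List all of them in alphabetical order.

II-3 ∈ {Uu ZZ, Uu Zz, Uu zz}

U/I-1 ? ·: UU|Uu
U/I-2 aff ·: uu
U/II-1 ? I-1×I-2: Uu|uu
U/II-2 ? I-1×I-2: Uu|uu
U/II-3 un I-1×I-2: Uu
⇒ U over [I-1,I-2,II-1,II-2,II-3]: 5 consistent
Z/I-1 ? ·: ZZ|Zz|zz
Z/I-2 ? ·: ZZ|Zz|zz
Z/II-1 un I-1×I-2: ZZ|Zz
Z/II-2 un I-1×I-2: ZZ|Zz
Z/II-3 ? I-1×I-2: ZZ|Zz|zz
⇒ Z over [I-1,I-2,II-1,II-2,II-3]: 35 consistent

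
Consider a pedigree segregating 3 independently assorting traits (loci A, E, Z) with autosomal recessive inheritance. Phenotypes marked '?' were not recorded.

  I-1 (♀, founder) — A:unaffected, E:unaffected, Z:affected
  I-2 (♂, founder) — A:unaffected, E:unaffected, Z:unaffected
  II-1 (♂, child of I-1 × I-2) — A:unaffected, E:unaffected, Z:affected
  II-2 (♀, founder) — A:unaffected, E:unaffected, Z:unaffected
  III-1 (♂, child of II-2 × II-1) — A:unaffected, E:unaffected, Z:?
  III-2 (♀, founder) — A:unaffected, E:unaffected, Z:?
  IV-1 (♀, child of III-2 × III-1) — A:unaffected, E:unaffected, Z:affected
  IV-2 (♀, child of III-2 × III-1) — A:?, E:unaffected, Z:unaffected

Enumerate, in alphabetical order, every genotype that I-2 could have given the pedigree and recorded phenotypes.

I-2 ∈ {AA EE Zz, AA Ee Zz, Aa EE Zz, Aa Ee Zz}

A/I-1 un ·: AA|Aa
A/I-2 un ·: AA|Aa
A/II-1 un I-1×I-2: AA|Aa
A/II-2 un ·: AA|Aa
A/III-1 un II-2×II-1: AA|Aa
A/III-2 un ·: AA|Aa
A/IV-1 un III-2×III-1: AA|Aa
A/IV-2 ? III-2×III-1: AA|Aa|aa
⇒ A over [I-1,I-2,II-1,II-2,III-1,III-2,IV-1,IV-2]: 170 consistent
E/I-1 un ·: EE|Ee
E/I-2 un ·: EE|Ee
E/II-1 un I-1×I-2: EE|Ee
E/II-2 un ·: EE|Ee
E/III-1 un II-2×II-1: EE|Ee
E/III-2 un ·: EE|Ee
E/IV-1 un III-2×III-1: EE|Ee
E/IV-2 un III-2×III-1: EE|Ee
⇒ E over [I-1,I-2,II-1,II-2,III-1,III-2,IV-1,IV-2]: 150 consistent
Z/I-1 aff ·: zz
Z/I-2 un ·: Zz
Z/II-1 aff I-1×I-2: zz
Z/II-2 un ·: ZZ|Zz
Z/III-1 ? II-2×II-1: Zz|zz
Z/III-2 ? ·: Zz|zz
Z/IV-1 aff III-2×III-1: zz
Z/IV-2 un III-2×III-1: ZZ|Zz
⇒ Z over [I-1,I-2,II-1,II-2,III-1,III-2,IV-1,IV-2]: 7 consistent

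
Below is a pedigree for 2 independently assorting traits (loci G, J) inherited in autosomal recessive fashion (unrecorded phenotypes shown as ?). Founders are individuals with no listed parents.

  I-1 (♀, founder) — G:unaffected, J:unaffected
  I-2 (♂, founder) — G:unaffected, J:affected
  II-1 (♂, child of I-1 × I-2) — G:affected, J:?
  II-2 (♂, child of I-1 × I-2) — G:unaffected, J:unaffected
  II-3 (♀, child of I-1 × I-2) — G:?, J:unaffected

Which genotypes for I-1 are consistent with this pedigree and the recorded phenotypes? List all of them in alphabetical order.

G/I-1 un ·: Gg
G/I-2 un ·: Gg
G/II-1 aff I-1×I-2: gg
G/II-2 un I-1×I-2: GG|Gg
G/II-3 ? I-1×I-2: GG|Gg|gg
⇒ G over [I-1,I-2,II-1,II-2,II-3]: 6 consistent
J/I-1 un ·: JJ|Jj
J/I-2 aff ·: jj
J/II-1 ? I-1×I-2: Jj|jj
J/II-2 un I-1×I-2: Jj
J/II-3 un I-1×I-2: Jj
⇒ J over [I-1,I-2,II-1,II-2,II-3]: 3 consistent

I-1 ∈ {Gg JJ, Gg Jj}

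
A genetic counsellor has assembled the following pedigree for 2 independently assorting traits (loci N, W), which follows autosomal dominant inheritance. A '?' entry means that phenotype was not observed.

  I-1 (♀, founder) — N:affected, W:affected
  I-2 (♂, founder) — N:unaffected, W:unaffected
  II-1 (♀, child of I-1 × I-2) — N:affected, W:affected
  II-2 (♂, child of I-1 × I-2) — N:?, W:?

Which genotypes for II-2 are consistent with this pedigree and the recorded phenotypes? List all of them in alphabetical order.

N/I-1 aff ·: Nn|NN
N/I-2 un ·: nn
N/II-1 aff I-1×I-2: Nn
N/II-2 ? I-1×I-2: nn|Nn
⇒ N over [I-1,I-2,II-1,II-2]: 3 consistent
W/I-1 aff ·: Ww|WW
W/I-2 un ·: ww
W/II-1 aff I-1×I-2: Ww
W/II-2 ? I-1×I-2: ww|Ww
⇒ W over [I-1,I-2,II-1,II-2]: 3 consistent

II-2 ∈ {Nn Ww, Nn ww, nn Ww, nn ww}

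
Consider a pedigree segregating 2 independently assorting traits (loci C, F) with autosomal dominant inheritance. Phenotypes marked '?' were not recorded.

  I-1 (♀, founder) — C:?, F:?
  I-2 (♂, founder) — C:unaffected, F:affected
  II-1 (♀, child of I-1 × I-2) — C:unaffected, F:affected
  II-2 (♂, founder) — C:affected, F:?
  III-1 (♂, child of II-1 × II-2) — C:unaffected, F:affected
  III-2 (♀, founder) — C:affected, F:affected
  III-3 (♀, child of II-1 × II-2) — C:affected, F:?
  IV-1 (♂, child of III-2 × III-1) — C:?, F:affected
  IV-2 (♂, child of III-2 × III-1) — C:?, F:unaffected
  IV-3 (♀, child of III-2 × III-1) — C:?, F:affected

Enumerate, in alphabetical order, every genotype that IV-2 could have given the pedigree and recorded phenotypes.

C/I-1 ? ·: cc|Cc
C/I-2 un ·: cc
C/II-1 un I-1×I-2: cc
C/II-2 aff ·: Cc
C/III-1 un II-1×II-2: cc
C/III-2 aff ·: Cc|CC
C/III-3 aff II-1×II-2: Cc
C/IV-1 ? III-2×III-1: cc|Cc
C/IV-2 ? III-2×III-1: cc|Cc
C/IV-3 ? III-2×III-1: cc|Cc
⇒ C over [I-1,I-2,II-1,II-2,III-1,III-2,III-3,IV-1,IV-2,IV-3]: 18 consistent
F/I-1 ? ·: ff|Ff|FF
F/I-2 aff ·: Ff|FF
F/II-1 aff I-1×I-2: Ff|FF
F/II-2 ? ·: ff|Ff|FF
F/III-1 aff II-1×II-2: Ff
F/III-2 aff ·: Ff
F/III-3 ? II-1×II-2: ff|Ff|FF
F/IV-1 aff III-2×III-1: Ff|FF
F/IV-2 un III-2×III-1: ff
F/IV-3 aff III-2×III-1: Ff|FF
⇒ F over [I-1,I-2,II-1,II-2,III-1,III-2,III-3,IV-1,IV-2,IV-3]: 188 consistent

IV-2 ∈ {Cc ff, cc ff}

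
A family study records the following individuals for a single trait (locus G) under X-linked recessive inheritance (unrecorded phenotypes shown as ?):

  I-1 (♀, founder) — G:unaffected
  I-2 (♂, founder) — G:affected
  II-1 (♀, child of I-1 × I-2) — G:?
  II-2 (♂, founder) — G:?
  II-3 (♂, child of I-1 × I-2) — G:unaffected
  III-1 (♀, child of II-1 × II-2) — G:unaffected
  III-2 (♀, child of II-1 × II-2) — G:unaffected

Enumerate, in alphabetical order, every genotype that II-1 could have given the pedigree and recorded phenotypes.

II-1 ∈ {X^GX^g, X^gX^g}

G/I-1 un ·: X^GX^G|X^GX^g
G/I-2 aff ·: X^gY
G/II-1 ? I-1×I-2: X^GX^g|X^gX^g
G/II-2 ? ·: X^GY|X^gY
G/II-3 un I-1×I-2: X^GY
G/III-1 un II-1×II-2: X^GX^G|X^GX^g
G/III-2 un II-1×II-2: X^GX^G|X^GX^g
⇒ G over [I-1,I-2,II-1,II-2,II-3,III-1,III-2]: 11 consistent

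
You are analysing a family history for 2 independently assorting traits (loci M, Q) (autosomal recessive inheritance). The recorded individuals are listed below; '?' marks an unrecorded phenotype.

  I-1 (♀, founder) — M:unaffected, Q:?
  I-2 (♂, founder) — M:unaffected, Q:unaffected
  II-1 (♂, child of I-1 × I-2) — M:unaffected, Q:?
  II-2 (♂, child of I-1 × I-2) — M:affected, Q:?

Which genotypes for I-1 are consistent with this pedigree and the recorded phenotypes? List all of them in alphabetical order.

M/I-1 un ·: Mm
M/I-2 un ·: Mm
M/II-1 un I-1×I-2: MM|Mm
M/II-2 aff I-1×I-2: mm
⇒ M over [I-1,I-2,II-1,II-2]: 2 consistent
Q/I-1 ? ·: QQ|Qq|qq
Q/I-2 un ·: QQ|Qq
Q/II-1 ? I-1×I-2: QQ|Qq|qq
Q/II-2 ? I-1×I-2: QQ|Qq|qq
⇒ Q over [I-1,I-2,II-1,II-2]: 23 consistent

I-1 ∈ {Mm QQ, Mm Qq, Mm qq}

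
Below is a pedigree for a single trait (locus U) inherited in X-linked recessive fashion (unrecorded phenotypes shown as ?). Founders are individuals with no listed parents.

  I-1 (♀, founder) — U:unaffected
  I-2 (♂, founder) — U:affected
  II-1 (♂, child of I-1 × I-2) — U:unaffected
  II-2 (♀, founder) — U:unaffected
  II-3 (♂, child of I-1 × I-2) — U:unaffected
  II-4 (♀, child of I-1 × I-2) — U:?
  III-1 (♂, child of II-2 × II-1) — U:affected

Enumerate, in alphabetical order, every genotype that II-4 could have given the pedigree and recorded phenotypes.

II-4 ∈ {X^UX^u, X^uX^u}

U/I-1 un ·: X^UX^U|X^UX^u
U/I-2 aff ·: X^uY
U/II-1 un I-1×I-2: X^UY
U/II-2 un ·: X^UX^u
U/II-3 un I-1×I-2: X^UY
U/II-4 ? I-1×I-2: X^UX^u|X^uX^u
U/III-1 aff II-2×II-1: X^uY
⇒ U over [I-1,I-2,II-1,II-2,II-3,II-4,III-1]: 3 consistent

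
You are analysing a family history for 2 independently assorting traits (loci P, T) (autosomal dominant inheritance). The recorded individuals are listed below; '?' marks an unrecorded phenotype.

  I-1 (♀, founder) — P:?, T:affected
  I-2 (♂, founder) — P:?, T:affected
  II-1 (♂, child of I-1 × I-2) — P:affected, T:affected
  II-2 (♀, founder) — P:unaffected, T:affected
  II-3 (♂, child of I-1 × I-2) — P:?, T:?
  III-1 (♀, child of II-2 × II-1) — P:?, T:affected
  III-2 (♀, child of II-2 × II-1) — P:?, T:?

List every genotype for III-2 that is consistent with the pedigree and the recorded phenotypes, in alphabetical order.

III-2 ∈ {Pp TT, Pp Tt, Pp tt, pp TT, pp Tt, pp tt}

P/I-1 ? ·: pp|Pp|PP
P/I-2 ? ·: pp|Pp|PP
P/II-1 aff I-1×I-2: Pp|PP
P/II-2 un ·: pp
P/II-3 ? I-1×I-2: pp|Pp|PP
P/III-1 ? II-2×II-1: pp|Pp
P/III-2 ? II-2×II-1: pp|Pp
⇒ P over [I-1,I-2,II-1,II-2,II-3,III-1,III-2]: 60 consistent
T/I-1 aff ·: Tt|TT
T/I-2 aff ·: Tt|TT
T/II-1 aff I-1×I-2: Tt|TT
T/II-2 aff ·: Tt|TT
T/II-3 ? I-1×I-2: tt|Tt|TT
T/III-1 aff II-2×II-1: Tt|TT
T/III-2 ? II-2×II-1: tt|Tt|TT
⇒ T over [I-1,I-2,II-1,II-2,II-3,III-1,III-2]: 110 consistent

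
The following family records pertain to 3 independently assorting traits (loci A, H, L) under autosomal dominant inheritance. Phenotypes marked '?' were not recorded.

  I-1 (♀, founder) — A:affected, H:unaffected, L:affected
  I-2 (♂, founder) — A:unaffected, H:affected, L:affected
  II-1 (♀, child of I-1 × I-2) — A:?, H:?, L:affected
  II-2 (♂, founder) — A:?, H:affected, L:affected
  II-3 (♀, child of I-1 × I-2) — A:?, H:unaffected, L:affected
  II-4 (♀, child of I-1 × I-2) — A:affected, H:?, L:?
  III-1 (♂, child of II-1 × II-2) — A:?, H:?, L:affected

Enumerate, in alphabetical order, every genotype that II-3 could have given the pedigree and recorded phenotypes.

A/I-1 aff ·: Aa|AA
A/I-2 un ·: aa
A/II-1 ? I-1×I-2: aa|Aa
A/II-2 ? ·: aa|Aa|AA
A/II-3 ? I-1×I-2: aa|Aa
A/II-4 aff I-1×I-2: Aa
A/III-1 ? II-1×II-2: aa|Aa|AA
⇒ A over [I-1,I-2,II-1,II-2,II-3,II-4,III-1]: 29 consistent
H/I-1 un ·: hh
H/I-2 aff ·: Hh
H/II-1 ? I-1×I-2: hh|Hh
H/II-2 aff ·: Hh|HH
H/II-3 un I-1×I-2: hh
H/II-4 ? I-1×I-2: hh|Hh
H/III-1 ? II-1×II-2: hh|Hh|HH
⇒ H over [I-1,I-2,II-1,II-2,II-3,II-4,III-1]: 16 consistent
L/I-1 aff ·: Ll|LL
L/I-2 aff ·: Ll|LL
L/II-1 aff I-1×I-2: Ll|LL
L/II-2 aff ·: Ll|LL
L/II-3 aff I-1×I-2: Ll|LL
L/II-4 ? I-1×I-2: ll|Ll|LL
L/III-1 aff II-1×II-2: Ll|LL
⇒ L over [I-1,I-2,II-1,II-2,II-3,II-4,III-1]: 101 consistent

II-3 ∈ {Aa hh LL, Aa hh Ll, aa hh LL, aa hh Ll}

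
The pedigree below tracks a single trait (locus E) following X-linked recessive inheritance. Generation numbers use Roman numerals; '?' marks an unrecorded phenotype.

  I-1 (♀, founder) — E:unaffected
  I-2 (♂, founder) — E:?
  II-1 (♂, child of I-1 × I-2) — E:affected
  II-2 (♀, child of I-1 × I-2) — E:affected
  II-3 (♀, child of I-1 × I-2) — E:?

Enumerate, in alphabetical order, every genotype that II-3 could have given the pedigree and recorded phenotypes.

E/I-1 un ·: X^EX^e
E/I-2 ? ·: X^eY
E/II-1 aff I-1×I-2: X^eY
E/II-2 aff I-1×I-2: X^eX^e
E/II-3 ? I-1×I-2: X^EX^e|X^eX^e
⇒ E over [I-1,I-2,II-1,II-2,II-3]: 2 consistent

II-3 ∈ {X^EX^e, X^eX^e}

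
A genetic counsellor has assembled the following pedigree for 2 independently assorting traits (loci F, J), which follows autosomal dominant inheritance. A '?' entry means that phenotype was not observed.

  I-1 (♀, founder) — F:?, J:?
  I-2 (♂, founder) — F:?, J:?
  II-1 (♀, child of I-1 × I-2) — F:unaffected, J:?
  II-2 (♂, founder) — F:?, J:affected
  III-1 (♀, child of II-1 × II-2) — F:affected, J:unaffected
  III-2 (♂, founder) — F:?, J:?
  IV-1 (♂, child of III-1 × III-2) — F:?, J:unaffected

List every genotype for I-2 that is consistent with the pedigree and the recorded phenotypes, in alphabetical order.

I-2 ∈ {Ff JJ, Ff Jj, Ff jj, ff JJ, ff Jj, ff jj}

F/I-1 ? ·: ff|Ff
F/I-2 ? ·: ff|Ff
F/II-1 un I-1×I-2: ff
F/II-2 ? ·: Ff|FF
F/III-1 aff II-1×II-2: Ff
F/III-2 ? ·: ff|Ff|FF
F/IV-1 ? III-1×III-2: ff|Ff|FF
⇒ F over [I-1,I-2,II-1,II-2,III-1,III-2,IV-1]: 56 consistent
J/I-1 ? ·: jj|Jj|JJ
J/I-2 ? ·: jj|Jj|JJ
J/II-1 ? I-1×I-2: jj|Jj
J/II-2 aff ·: Jj
J/III-1 un II-1×II-2: jj
J/III-2 ? ·: jj|Jj
J/IV-1 un III-1×III-2: jj
⇒ J over [I-1,I-2,II-1,II-2,III-1,III-2,IV-1]: 22 consistent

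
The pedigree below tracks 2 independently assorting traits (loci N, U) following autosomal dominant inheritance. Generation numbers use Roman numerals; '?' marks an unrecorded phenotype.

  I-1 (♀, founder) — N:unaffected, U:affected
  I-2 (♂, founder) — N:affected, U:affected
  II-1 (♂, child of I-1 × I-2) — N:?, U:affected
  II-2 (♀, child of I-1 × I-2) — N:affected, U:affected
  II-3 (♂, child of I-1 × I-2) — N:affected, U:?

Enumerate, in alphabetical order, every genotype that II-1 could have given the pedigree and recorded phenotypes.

II-1 ∈ {Nn UU, Nn Uu, nn UU, nn Uu}

N/I-1 un ·: nn
N/I-2 aff ·: Nn|NN
N/II-1 ? I-1×I-2: nn|Nn
N/II-2 aff I-1×I-2: Nn
N/II-3 aff I-1×I-2: Nn
⇒ N over [I-1,I-2,II-1,II-2,II-3]: 3 consistent
U/I-1 aff ·: Uu|UU
U/I-2 aff ·: Uu|UU
U/II-1 aff I-1×I-2: Uu|UU
U/II-2 aff I-1×I-2: Uu|UU
U/II-3 ? I-1×I-2: uu|Uu|UU
⇒ U over [I-1,I-2,II-1,II-2,II-3]: 29 consistent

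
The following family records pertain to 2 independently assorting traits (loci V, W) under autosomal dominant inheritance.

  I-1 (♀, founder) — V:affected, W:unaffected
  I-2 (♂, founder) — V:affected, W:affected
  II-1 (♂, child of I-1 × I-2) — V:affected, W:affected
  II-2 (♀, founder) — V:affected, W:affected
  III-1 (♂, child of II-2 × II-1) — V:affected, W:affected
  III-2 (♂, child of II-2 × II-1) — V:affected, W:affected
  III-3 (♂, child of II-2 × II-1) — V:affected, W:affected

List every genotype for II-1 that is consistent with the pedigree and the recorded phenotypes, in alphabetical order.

II-1 ∈ {VV Ww, Vv Ww}

V/I-1 aff ·: Vv|VV
V/I-2 aff ·: Vv|VV
V/II-1 aff I-1×I-2: Vv|VV
V/II-2 aff ·: Vv|VV
V/III-1 aff II-2×II-1: Vv|VV
V/III-2 aff II-2×II-1: Vv|VV
V/III-3 aff II-2×II-1: Vv|VV
⇒ V over [I-1,I-2,II-1,II-2,III-1,III-2,III-3]: 84 consistent
W/I-1 un ·: ww
W/I-2 aff ·: Ww|WW
W/II-1 aff I-1×I-2: Ww
W/II-2 aff ·: Ww|WW
W/III-1 aff II-2×II-1: Ww|WW
W/III-2 aff II-2×II-1: Ww|WW
W/III-3 aff II-2×II-1: Ww|WW
⇒ W over [I-1,I-2,II-1,II-2,III-1,III-2,III-3]: 32 consistent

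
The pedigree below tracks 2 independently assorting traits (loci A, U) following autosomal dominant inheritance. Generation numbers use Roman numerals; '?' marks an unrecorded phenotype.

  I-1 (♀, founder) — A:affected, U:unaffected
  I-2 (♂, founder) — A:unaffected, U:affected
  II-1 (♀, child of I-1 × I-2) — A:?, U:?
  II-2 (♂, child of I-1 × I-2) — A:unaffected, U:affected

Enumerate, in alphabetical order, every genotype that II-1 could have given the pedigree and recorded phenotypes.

A/I-1 aff ·: Aa
A/I-2 un ·: aa
A/II-1 ? I-1×I-2: aa|Aa
A/II-2 un I-1×I-2: aa
⇒ A over [I-1,I-2,II-1,II-2]: 2 consistent
U/I-1 un ·: uu
U/I-2 aff ·: Uu|UU
U/II-1 ? I-1×I-2: uu|Uu
U/II-2 aff I-1×I-2: Uu
⇒ U over [I-1,I-2,II-1,II-2]: 3 consistent

II-1 ∈ {Aa Uu, Aa uu, aa Uu, aa uu}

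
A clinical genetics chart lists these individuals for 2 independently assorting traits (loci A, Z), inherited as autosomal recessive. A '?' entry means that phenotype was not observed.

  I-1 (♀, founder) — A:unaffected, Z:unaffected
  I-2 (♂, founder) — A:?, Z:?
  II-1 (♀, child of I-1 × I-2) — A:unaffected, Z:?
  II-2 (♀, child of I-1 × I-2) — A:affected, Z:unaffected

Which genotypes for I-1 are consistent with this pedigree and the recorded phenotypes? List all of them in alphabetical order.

A/I-1 un ·: Aa
A/I-2 ? ·: Aa|aa
A/II-1 un I-1×I-2: AA|Aa
A/II-2 aff I-1×I-2: aa
⇒ A over [I-1,I-2,II-1,II-2]: 3 consistent
Z/I-1 un ·: ZZ|Zz
Z/I-2 ? ·: ZZ|Zz|zz
Z/II-1 ? I-1×I-2: ZZ|Zz|zz
Z/II-2 un I-1×I-2: ZZ|Zz
⇒ Z over [I-1,I-2,II-1,II-2]: 18 consistent

I-1 ∈ {Aa ZZ, Aa Zz}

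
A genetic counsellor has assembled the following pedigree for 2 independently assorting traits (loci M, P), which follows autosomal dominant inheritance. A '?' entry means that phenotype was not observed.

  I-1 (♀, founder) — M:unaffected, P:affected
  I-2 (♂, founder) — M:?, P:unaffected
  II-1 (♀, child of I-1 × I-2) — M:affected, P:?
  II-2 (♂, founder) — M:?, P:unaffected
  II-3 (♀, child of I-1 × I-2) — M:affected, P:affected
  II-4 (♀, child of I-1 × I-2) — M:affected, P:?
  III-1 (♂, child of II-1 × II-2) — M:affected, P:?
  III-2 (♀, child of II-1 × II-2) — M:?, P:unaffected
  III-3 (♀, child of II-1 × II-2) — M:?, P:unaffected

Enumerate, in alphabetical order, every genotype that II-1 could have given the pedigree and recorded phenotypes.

II-1 ∈ {Mm Pp, Mm pp}

M/I-1 un ·: mm
M/I-2 ? ·: Mm|MM
M/II-1 aff I-1×I-2: Mm
M/II-2 ? ·: mm|Mm|MM
M/II-3 aff I-1×I-2: Mm
M/II-4 aff I-1×I-2: Mm
M/III-1 aff II-1×II-2: Mm|MM
M/III-2 ? II-1×II-2: mm|Mm|MM
M/III-3 ? II-1×II-2: mm|Mm|MM
⇒ M over [I-1,I-2,II-1,II-2,II-3,II-4,III-1,III-2,III-3]: 60 consistent
P/I-1 aff ·: Pp|PP
P/I-2 un ·: pp
P/II-1 ? I-1×I-2: pp|Pp
P/II-2 un ·: pp
P/II-3 aff I-1×I-2: Pp
P/II-4 ? I-1×I-2: pp|Pp
P/III-1 ? II-1×II-2: pp|Pp
P/III-2 un II-1×II-2: pp
P/III-3 un II-1×II-2: pp
⇒ P over [I-1,I-2,II-1,II-2,II-3,II-4,III-1,III-2,III-3]: 8 consistent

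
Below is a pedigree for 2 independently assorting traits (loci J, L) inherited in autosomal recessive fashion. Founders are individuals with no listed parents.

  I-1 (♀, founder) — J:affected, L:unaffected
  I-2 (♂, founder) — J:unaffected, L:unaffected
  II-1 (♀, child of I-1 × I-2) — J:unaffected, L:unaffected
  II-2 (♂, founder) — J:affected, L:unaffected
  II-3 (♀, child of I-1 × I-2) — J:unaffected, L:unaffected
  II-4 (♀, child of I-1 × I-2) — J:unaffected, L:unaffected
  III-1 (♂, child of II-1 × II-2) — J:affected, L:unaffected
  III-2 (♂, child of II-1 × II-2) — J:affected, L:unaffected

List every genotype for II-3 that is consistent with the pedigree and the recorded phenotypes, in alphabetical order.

II-3 ∈ {Jj LL, Jj Ll}

J/I-1 aff ·: jj
J/I-2 un ·: JJ|Jj
J/II-1 un I-1×I-2: Jj
J/II-2 aff ·: jj
J/II-3 un I-1×I-2: Jj
J/II-4 un I-1×I-2: Jj
J/III-1 aff II-1×II-2: jj
J/III-2 aff II-1×II-2: jj
⇒ J over [I-1,I-2,II-1,II-2,II-3,II-4,III-1,III-2]: 2 consistent
L/I-1 un ·: LL|Ll
L/I-2 un ·: LL|Ll
L/II-1 un I-1×I-2: LL|Ll
L/II-2 un ·: LL|Ll
L/II-3 un I-1×I-2: LL|Ll
L/II-4 un I-1×I-2: LL|Ll
L/III-1 un II-1×II-2: LL|Ll
L/III-2 un II-1×II-2: LL|Ll
⇒ L over [I-1,I-2,II-1,II-2,II-3,II-4,III-1,III-2]: 161 consistent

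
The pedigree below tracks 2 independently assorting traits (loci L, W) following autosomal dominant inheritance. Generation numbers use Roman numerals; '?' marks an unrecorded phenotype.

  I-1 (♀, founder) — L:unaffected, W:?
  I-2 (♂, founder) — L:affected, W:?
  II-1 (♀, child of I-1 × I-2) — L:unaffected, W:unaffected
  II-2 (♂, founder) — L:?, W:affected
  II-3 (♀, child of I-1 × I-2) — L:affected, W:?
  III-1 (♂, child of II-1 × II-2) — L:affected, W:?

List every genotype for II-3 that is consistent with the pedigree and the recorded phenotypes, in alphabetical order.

L/I-1 un ·: ll
L/I-2 aff ·: Ll
L/II-1 un I-1×I-2: ll
L/II-2 ? ·: Ll|LL
L/II-3 aff I-1×I-2: Ll
L/III-1 aff II-1×II-2: Ll
⇒ L over [I-1,I-2,II-1,II-2,II-3,III-1]: 2 consistent
W/I-1 ? ·: ww|Ww
W/I-2 ? ·: ww|Ww
W/II-1 un I-1×I-2: ww
W/II-2 aff ·: Ww|WW
W/II-3 ? I-1×I-2: ww|Ww|WW
W/III-1 ? II-1×II-2: ww|Ww
⇒ W over [I-1,I-2,II-1,II-2,II-3,III-1]: 24 consistent

II-3 ∈ {Ll WW, Ll Ww, Ll ww}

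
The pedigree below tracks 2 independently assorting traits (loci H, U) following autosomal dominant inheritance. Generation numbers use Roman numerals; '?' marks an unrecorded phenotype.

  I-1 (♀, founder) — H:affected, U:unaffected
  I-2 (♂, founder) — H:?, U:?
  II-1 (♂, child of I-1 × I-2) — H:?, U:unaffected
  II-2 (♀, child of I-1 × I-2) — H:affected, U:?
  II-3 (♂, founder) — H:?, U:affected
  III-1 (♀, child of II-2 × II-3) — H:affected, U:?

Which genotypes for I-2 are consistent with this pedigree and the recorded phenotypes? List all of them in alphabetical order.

I-2 ∈ {HH Uu, HH uu, Hh Uu, Hh uu, hh Uu, hh uu}

H/I-1 aff ·: Hh|HH
H/I-2 ? ·: hh|Hh|HH
H/II-1 ? I-1×I-2: hh|Hh|HH
H/II-2 aff I-1×I-2: Hh|HH
H/II-3 ? ·: hh|Hh|HH
H/III-1 aff II-2×II-3: Hh|HH
⇒ H over [I-1,I-2,II-1,II-2,II-3,III-1]: 82 consistent
U/I-1 un ·: uu
U/I-2 ? ·: uu|Uu
U/II-1 un I-1×I-2: uu
U/II-2 ? I-1×I-2: uu|Uu
U/II-3 aff ·: Uu|UU
U/III-1 ? II-2×II-3: uu|Uu|UU
⇒ U over [I-1,I-2,II-1,II-2,II-3,III-1]: 11 consistent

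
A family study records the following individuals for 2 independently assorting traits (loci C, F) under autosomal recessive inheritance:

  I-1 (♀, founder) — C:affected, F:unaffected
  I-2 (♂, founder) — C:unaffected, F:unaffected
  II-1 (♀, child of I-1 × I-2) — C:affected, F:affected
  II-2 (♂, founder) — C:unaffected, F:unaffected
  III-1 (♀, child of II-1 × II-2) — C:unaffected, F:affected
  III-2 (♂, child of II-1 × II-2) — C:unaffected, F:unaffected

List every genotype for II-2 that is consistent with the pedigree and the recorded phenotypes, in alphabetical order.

II-2 ∈ {CC Ff, Cc Ff}

C/I-1 aff ·: cc
C/I-2 un ·: Cc
C/II-1 aff I-1×I-2: cc
C/II-2 un ·: CC|Cc
C/III-1 un II-1×II-2: Cc
C/III-2 un II-1×II-2: Cc
⇒ C over [I-1,I-2,II-1,II-2,III-1,III-2]: 2 consistent
F/I-1 un ·: Ff
F/I-2 un ·: Ff
F/II-1 aff I-1×I-2: ff
F/II-2 un ·: Ff
F/III-1 aff II-1×II-2: ff
F/III-2 un II-1×II-2: Ff
⇒ F over [I-1,I-2,II-1,II-2,III-1,III-2]: 1 consistent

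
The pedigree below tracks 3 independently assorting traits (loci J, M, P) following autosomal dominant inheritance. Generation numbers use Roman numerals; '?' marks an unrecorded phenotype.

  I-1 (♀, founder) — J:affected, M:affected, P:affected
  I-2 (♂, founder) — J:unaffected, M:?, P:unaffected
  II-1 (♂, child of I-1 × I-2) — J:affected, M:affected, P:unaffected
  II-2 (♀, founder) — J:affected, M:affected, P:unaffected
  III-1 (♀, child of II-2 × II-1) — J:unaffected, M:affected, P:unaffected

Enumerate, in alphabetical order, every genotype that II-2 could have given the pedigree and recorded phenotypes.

J/I-1 aff ·: Jj|JJ
J/I-2 un ·: jj
J/II-1 aff I-1×I-2: Jj
J/II-2 aff ·: Jj
J/III-1 un II-2×II-1: jj
⇒ J over [I-1,I-2,II-1,II-2,III-1]: 2 consistent
M/I-1 aff ·: Mm|MM
M/I-2 ? ·: mm|Mm|MM
M/II-1 aff I-1×I-2: Mm|MM
M/II-2 aff ·: Mm|MM
M/III-1 aff II-2×II-1: Mm|MM
⇒ M over [I-1,I-2,II-1,II-2,III-1]: 32 consistent
P/I-1 aff ·: Pp
P/I-2 un ·: pp
P/II-1 un I-1×I-2: pp
P/II-2 un ·: pp
P/III-1 un II-2×II-1: pp
⇒ P over [I-1,I-2,II-1,II-2,III-1]: 1 consistent

II-2 ∈ {Jj MM pp, Jj Mm pp}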